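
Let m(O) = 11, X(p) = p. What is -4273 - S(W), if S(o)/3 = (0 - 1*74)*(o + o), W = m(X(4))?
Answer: 611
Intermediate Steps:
W = 11
S(o) = -444*o (S(o) = 3*((0 - 1*74)*(o + o)) = 3*((0 - 74)*(2*o)) = 3*(-148*o) = -444*o)
-4273 - S(W) = -4273 - (-444)*11 = -4273 - 1*(-4884) = -4273 + 4884 = 611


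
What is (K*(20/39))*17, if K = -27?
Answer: -3060/13 ≈ -235.38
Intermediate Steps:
(K*(20/39))*17 = -540/39*17 = -27*20/39*17 = -180/13*17 = -3060/13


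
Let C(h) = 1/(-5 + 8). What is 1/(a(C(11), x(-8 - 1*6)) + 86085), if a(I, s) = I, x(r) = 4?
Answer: 3/258256 ≈ 1.1616e-5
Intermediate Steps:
C(h) = 1/3
1/(a(C(11), x(-8 - 1*6)) + 86085) = 1/(1/3 + 86085) = 1/(258256/3) = 3/258256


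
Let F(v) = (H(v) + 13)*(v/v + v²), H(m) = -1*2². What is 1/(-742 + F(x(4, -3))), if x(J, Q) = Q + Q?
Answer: -1/409 ≈ -0.0024450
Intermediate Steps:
H(m) = -4 (H(m) = -1*4 = -4)
x(J, Q) = 2*Q
F(v) = 9 + 9*v² (F(v) = (-4 + 13)*(v/v + v²) = 9*(1 + v²) = 9 + 9*v²)
1/(-742 + F(x(4, -3))) = 1/(-742 + (9 + 9*(2*(-3))²)) = 1/(-742 + (9 + 9*(-6)²)) = 1/(-742 + (9 + 9*36)) = 1/(-742 + (9 + 324)) = 1/(-742 + 333) = 1/(-409) = -1/409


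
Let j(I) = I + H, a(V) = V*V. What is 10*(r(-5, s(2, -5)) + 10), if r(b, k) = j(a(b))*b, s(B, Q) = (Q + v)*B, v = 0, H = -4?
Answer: -950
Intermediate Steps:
a(V) = V**2
s(B, Q) = B*Q (s(B, Q) = (Q + 0)*B = Q*B = B*Q)
j(I) = -4 + I (j(I) = I - 4 = -4 + I)
r(b, k) = b*(-4 + b**2) (r(b, k) = (-4 + b**2)*b = b*(-4 + b**2))
10*(r(-5, s(2, -5)) + 10) = 10*(-5*(-4 + (-5)**2) + 10) = 10*(-5*(-4 + 25) + 10) = 10*(-5*21 + 10) = 10*(-105 + 10) = 10*(-95) = -950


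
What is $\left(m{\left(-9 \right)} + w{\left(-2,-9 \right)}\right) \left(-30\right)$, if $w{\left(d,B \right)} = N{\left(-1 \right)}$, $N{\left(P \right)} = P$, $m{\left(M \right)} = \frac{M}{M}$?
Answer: $0$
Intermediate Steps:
$m{\left(M \right)} = 1$
$w{\left(d,B \right)} = -1$
$\left(m{\left(-9 \right)} + w{\left(-2,-9 \right)}\right) \left(-30\right) = \left(1 - 1\right) \left(-30\right) = 0 \left(-30\right) = 0$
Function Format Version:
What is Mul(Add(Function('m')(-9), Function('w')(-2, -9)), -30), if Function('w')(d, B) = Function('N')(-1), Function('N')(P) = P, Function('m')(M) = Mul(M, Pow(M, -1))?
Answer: 0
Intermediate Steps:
Function('m')(M) = 1
Function('w')(d, B) = -1
Mul(Add(Function('m')(-9), Function('w')(-2, -9)), -30) = Mul(Add(1, -1), -30) = Mul(0, -30) = 0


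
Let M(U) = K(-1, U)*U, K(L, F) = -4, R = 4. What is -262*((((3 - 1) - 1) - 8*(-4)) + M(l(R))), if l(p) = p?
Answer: -4454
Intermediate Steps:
M(U) = -4*U
-262*((((3 - 1) - 1) - 8*(-4)) + M(l(R))) = -262*((((3 - 1) - 1) - 8*(-4)) - 4*4) = -262*(((2 - 1) + 32) - 16) = -262*((1 + 32) - 16) = -262*(33 - 16) = -262*17 = -4454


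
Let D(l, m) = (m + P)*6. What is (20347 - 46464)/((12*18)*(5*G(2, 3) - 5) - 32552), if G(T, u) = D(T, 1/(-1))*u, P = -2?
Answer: 3731/13136 ≈ 0.28403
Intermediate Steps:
D(l, m) = -12 + 6*m (D(l, m) = (m - 2)*6 = (-2 + m)*6 = -12 + 6*m)
G(T, u) = -18*u (G(T, u) = (-12 + 6/(-1))*u = (-12 + 6*(-1))*u = (-12 - 6)*u = -18*u)
(20347 - 46464)/((12*18)*(5*G(2, 3) - 5) - 32552) = (20347 - 46464)/((12*18)*(5*(-18*3) - 5) - 32552) = -26117/(216*(5*(-54) - 5) - 32552) = -26117/(216*(-270 - 5) - 32552) = -26117/(216*(-275) - 32552) = -26117/(-59400 - 32552) = -26117/(-91952) = -26117*(-1/91952) = 3731/13136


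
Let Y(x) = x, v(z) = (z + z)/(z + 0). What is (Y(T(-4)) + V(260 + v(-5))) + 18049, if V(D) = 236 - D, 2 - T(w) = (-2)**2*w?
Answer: 18041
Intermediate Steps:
v(z) = 2 (v(z) = (2*z)/z = 2)
T(w) = 2 - 4*w (T(w) = 2 - (-2)**2*w = 2 - 4*w)
(Y(T(-4)) + V(260 + v(-5))) + 18049 = ((2 - 4*(-4)) + (236 - (260 + 2))) + 18049 = ((2 + 16) + (236 - 1*262)) + 18049 = (18 + (236 - 262)) + 18049 = (18 - 26) + 18049 = -8 + 18049 = 18041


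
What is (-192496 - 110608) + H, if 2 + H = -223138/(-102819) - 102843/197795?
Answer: -474173742566449/1564391085 ≈ -3.0310e+5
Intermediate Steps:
H = -547138609/1564391085 (H = -2 + (-223138/(-102819) - 102843/197795) = -2 + (-223138*(-1/102819) - 102843*1/197795) = -2 + (223138/102819 - 7911/15215) = -2 + 2581643561/1564391085 = -547138609/1564391085 ≈ -0.34975)
(-192496 - 110608) + H = (-192496 - 110608) - 547138609/1564391085 = -303104 - 547138609/1564391085 = -474173742566449/1564391085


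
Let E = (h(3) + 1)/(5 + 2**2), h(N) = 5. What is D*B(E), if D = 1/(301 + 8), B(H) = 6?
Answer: 2/103 ≈ 0.019417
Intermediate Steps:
E = 2/3 (E = (5 + 1)/(5 + 2**2) = 6/(5 + 4) = 6/9 = 6*(1/9) = 2/3 ≈ 0.66667)
D = 1/309 ≈ 0.0032362
D*B(E) = (1/309)*6 = 2/103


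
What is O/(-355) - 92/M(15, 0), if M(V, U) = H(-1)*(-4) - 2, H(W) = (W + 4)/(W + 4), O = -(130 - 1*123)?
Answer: 16351/1065 ≈ 15.353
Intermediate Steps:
O = -7 (O = -(130 - 123) = -1*7 = -7)
H(W) = 1 (H(W) = (4 + W)/(4 + W) = 1)
M(V, U) = -6 (M(V, U) = 1*(-4) - 2 = -4 - 2 = -6)
O/(-355) - 92/M(15, 0) = -7/(-355) - 92/(-6) = -7*(-1/355) - 92*(-1/6) = 7/355 + 46/3 = 16351/1065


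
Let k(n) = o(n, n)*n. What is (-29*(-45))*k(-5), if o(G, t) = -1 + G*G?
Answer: -156600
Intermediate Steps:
o(G, t) = -1 + G²
k(n) = n*(-1 + n²) (k(n) = (-1 + n²)*n = n*(-1 + n²))
(-29*(-45))*k(-5) = (-29*(-45))*((-5)³ - 1*(-5)) = 1305*(-125 + 5) = 1305*(-120) = -156600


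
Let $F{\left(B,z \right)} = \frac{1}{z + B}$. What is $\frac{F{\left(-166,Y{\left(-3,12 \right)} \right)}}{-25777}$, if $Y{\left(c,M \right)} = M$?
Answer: $\frac{1}{3969658} \approx 2.5191 \cdot 10^{-7}$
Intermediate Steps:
$F{\left(B,z \right)} = \frac{1}{B + z}$
$\frac{F{\left(-166,Y{\left(-3,12 \right)} \right)}}{-25777} = \frac{1}{\left(-166 + 12\right) \left(-25777\right)} = \frac{1}{-154} \left(- \frac{1}{25777}\right) = \left(- \frac{1}{154}\right) \left(- \frac{1}{25777}\right) = \frac{1}{3969658}$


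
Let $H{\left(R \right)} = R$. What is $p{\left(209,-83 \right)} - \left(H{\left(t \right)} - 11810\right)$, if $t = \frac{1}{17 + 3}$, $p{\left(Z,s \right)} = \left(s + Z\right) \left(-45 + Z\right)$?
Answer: $\frac{649479}{20} \approx 32474.0$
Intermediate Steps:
$p{\left(Z,s \right)} = \left(-45 + Z\right) \left(Z + s\right)$ ($p{\left(Z,s \right)} = \left(Z + s\right) \left(-45 + Z\right) = \left(-45 + Z\right) \left(Z + s\right)$)
$t = \frac{1}{20} \approx 0.05$
$p{\left(209,-83 \right)} - \left(H{\left(t \right)} - 11810\right) = \left(209^{2} - 9405 - -3735 + 209 \left(-83\right)\right) - \left(\frac{1}{20} - 11810\right) = \left(43681 - 9405 + 3735 - 17347\right) - - \frac{236199}{20} = 20664 + \frac{236199}{20} = \frac{649479}{20}$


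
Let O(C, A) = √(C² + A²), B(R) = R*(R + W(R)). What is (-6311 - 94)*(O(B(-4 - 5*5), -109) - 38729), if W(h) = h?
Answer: 248059245 - 6405*√2841005 ≈ 2.3726e+8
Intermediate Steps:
B(R) = 2*R² (B(R) = R*(R + R) = R*(2*R) = 2*R²)
O(C, A) = √(A² + C²)
(-6311 - 94)*(O(B(-4 - 5*5), -109) - 38729) = (-6311 - 94)*(√((-109)² + (2*(-4 - 5*5)²)²) - 38729) = -6405*(√(11881 + (2*(-4 - 25)²)²) - 38729) = -6405*(√(11881 + (2*(-29)²)²) - 38729) = -6405*(√(11881 + (2*841)²) - 38729) = -6405*(√(11881 + 1682²) - 38729) = -6405*(√(11881 + 2829124) - 38729) = -6405*(√2841005 - 38729) = -6405*(-38729 + √2841005) = 248059245 - 6405*√2841005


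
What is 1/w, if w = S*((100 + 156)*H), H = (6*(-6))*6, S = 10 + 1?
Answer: -1/608256 ≈ -1.6440e-6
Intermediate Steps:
S = 11
H = -216 (H = -36*6 = -216)
w = -608256 (w = 11*((100 + 156)*(-216)) = 11*(256*(-216)) = 11*(-55296) = -608256)
1/w = 1/(-608256) = -1/608256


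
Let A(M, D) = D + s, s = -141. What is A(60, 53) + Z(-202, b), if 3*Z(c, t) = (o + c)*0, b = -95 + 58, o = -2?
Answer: -88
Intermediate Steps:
b = -37
Z(c, t) = 0 (Z(c, t) = ((-2 + c)*0)/3 = (1/3)*0 = 0)
A(M, D) = -141 + D (A(M, D) = D - 141 = -141 + D)
A(60, 53) + Z(-202, b) = (-141 + 53) + 0 = -88 + 0 = -88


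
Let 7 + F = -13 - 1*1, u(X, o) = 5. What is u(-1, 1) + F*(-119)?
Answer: 2504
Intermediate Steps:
F = -21 (F = -7 + (-13 - 1*1) = -7 + (-13 - 1) = -7 - 14 = -21)
u(-1, 1) + F*(-119) = 5 - 21*(-119) = 5 + 2499 = 2504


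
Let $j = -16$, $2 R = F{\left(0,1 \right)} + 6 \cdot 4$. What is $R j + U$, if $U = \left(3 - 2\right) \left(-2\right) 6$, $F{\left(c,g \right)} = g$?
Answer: $-212$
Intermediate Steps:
$R = \frac{25}{2}$ ($R = \frac{1 + 6 \cdot 4}{2} = \frac{1 + 24}{2} = \frac{1}{2} \cdot 25 = \frac{25}{2} \approx 12.5$)
$U = -12$ ($U = 1 \left(-2\right) 6 = \left(-2\right) 6 = -12$)
$R j + U = \frac{25}{2} \left(-16\right) - 12 = -200 - 12 = -212$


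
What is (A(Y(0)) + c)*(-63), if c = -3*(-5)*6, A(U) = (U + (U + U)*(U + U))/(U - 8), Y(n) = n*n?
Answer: -5670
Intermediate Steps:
Y(n) = n**2
A(U) = (U + 4*U**2)/(-8 + U) (A(U) = (U + (2*U)*(2*U))/(-8 + U) = (U + 4*U**2)/(-8 + U))
c = 90 (c = 15*6 = 90)
(A(Y(0)) + c)*(-63) = (0**2*(1 + 4*0**2)/(-8 + 0**2) + 90)*(-63) = (0*(1 + 4*0)/(-8 + 0) + 90)*(-63) = (0*(1 + 0)/(-8) + 90)*(-63) = (0*(-1/8)*1 + 90)*(-63) = (0 + 90)*(-63) = 90*(-63) = -5670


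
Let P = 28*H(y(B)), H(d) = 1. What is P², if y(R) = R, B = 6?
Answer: 784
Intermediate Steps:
P = 28 (P = 28*1 = 28)
P² = 28² = 784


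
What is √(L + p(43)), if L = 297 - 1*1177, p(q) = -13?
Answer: I*√893 ≈ 29.883*I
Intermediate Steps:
L = -880 (L = 297 - 1177 = -880)
√(L + p(43)) = √(-880 - 13) = √(-893) = I*√893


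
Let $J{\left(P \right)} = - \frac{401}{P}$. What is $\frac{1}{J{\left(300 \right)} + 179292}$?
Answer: $\frac{300}{53787199} \approx 5.5775 \cdot 10^{-6}$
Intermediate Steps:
$\frac{1}{J{\left(300 \right)} + 179292} = \frac{1}{- \frac{401}{300} + 179292} = \frac{1}{\frac{53787199}{300}} = \frac{300}{53787199}$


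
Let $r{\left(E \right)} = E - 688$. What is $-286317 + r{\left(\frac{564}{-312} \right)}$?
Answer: $- \frac{7462177}{26} \approx -2.8701 \cdot 10^{5}$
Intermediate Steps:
$r{\left(E \right)} = -688 + E$
$-286317 + r{\left(\frac{564}{-312} \right)} = -286317 - \left(688 - \frac{564}{-312}\right) = -286317 + \left(-688 + 564 \left(- \frac{1}{312}\right)\right) = -286317 - \frac{17935}{26} = - \frac{7462177}{26}$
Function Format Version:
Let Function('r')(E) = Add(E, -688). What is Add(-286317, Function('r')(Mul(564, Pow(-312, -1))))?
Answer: Rational(-7462177, 26) ≈ -2.8701e+5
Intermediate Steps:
Function('r')(E) = Add(-688, E)
Add(-286317, Function('r')(Mul(564, Pow(-312, -1)))) = Add(-286317, Add(-688, Mul(564, Pow(-312, -1)))) = Add(-286317, Add(-688, Mul(564, Rational(-1, 312)))) = Add(-286317, Add(-688, Rational(-47, 26))) = Add(-286317, Rational(-17935, 26)) = Rational(-7462177, 26)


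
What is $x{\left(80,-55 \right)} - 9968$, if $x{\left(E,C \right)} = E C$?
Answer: $-14368$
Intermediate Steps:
$x{\left(E,C \right)} = C E$
$x{\left(80,-55 \right)} - 9968 = \left(-55\right) 80 - 9968 = -4400 - 9968 = -14368$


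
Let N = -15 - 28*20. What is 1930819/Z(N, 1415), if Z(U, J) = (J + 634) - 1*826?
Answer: 1930819/1223 ≈ 1578.8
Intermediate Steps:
N = -575 (N = -15 - 560 = -575)
Z(U, J) = -192 + J (Z(U, J) = (634 + J) - 826 = -192 + J)
1930819/Z(N, 1415) = 1930819/(-192 + 1415) = 1930819/1223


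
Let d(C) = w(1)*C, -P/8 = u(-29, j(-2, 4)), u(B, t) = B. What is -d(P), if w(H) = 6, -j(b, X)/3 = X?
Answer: -1392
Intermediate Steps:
j(b, X) = -3*X
P = 232 (P = -8*(-29) = 232)
d(C) = 6*C
-d(P) = -6*232 = -1*1392 = -1392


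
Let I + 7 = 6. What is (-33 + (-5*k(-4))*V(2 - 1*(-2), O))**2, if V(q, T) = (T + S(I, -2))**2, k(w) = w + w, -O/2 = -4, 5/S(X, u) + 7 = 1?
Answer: 330985249/81 ≈ 4.0862e+6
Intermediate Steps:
I = -1 (I = -7 + 6 = -1)
S(X, u) = -5/6 (S(X, u) = 5/(-7 + 1) = 5/(-6) = 5*(-1/6) = -5/6)
O = 8 (O = -2*(-4) = 8)
k(w) = 2*w
V(q, T) = (-5/6 + T)**2 (V(q, T) = (T - 5/6)**2 = (-5/6 + T)**2)
(-33 + (-5*k(-4))*V(2 - 1*(-2), O))**2 = (-33 + (-10*(-4))*((-5 + 6*8)**2/36))**2 = (-33 + (-5*(-8))*((-5 + 48)**2/36))**2 = (-33 + 40*((1/36)*43**2))**2 = (-33 + 40*((1/36)*1849))**2 = (-33 + 40*(1849/36))**2 = (-33 + 18490/9)**2 = (18193/9)**2 = 330985249/81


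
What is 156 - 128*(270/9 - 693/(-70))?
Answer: -24756/5 ≈ -4951.2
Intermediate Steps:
156 - 128*(270/9 - 693/(-70)) = 156 - 128*(270*(1/9) - 693*(-1/70)) = 156 - 128*(30 + 99/10) = 156 - 128*399/10 = 156 - 25536/5 = -24756/5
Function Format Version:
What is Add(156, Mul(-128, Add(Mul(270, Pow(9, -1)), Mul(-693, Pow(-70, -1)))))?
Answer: Rational(-24756, 5) ≈ -4951.2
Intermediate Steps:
Add(156, Mul(-128, Add(Mul(270, Pow(9, -1)), Mul(-693, Pow(-70, -1))))) = Add(156, Mul(-128, Add(Mul(270, Rational(1, 9)), Mul(-693, Rational(-1, 70))))) = Add(156, Mul(-128, Add(30, Rational(99, 10)))) = Add(156, Mul(-128, Rational(399, 10))) = Add(156, Rational(-25536, 5)) = Rational(-24756, 5)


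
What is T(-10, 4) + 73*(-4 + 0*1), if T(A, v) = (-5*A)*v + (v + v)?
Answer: -84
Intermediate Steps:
T(A, v) = 2*v - 5*A*v (T(A, v) = -5*A*v + 2*v = 2*v - 5*A*v)
T(-10, 4) + 73*(-4 + 0*1) = 4*(2 - 5*(-10)) + 73*(-4 + 0*1) = 4*(2 + 50) + 73*(-4 + 0) = 4*52 + 73*(-4) = 208 - 292 = -84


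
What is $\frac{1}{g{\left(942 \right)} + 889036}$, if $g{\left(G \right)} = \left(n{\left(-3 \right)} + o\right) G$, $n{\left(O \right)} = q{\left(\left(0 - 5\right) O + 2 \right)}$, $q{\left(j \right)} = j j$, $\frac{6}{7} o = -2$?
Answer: $\frac{1}{1159076} \approx 8.6276 \cdot 10^{-7}$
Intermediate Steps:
$o = - \frac{7}{3}$ ($o = \frac{7}{6} \left(-2\right) = - \frac{7}{3} \approx -2.3333$)
$q{\left(j \right)} = j^{2}$
$n{\left(O \right)} = \left(2 - 5 O\right)^{2}$ ($n{\left(O \right)} = \left(\left(0 - 5\right) O + 2\right)^{2} = \left(- 5 O + 2\right)^{2} = \left(2 - 5 O\right)^{2}$)
$g{\left(G \right)} = \frac{860 G}{3}$ ($g{\left(G \right)} = \left(\left(-2 + 5 \left(-3\right)\right)^{2} - \frac{7}{3}\right) G = \left(\left(-2 - 15\right)^{2} - \frac{7}{3}\right) G = \left(\left(-17\right)^{2} - \frac{7}{3}\right) G = \left(289 - \frac{7}{3}\right) G = \frac{860 G}{3}$)
$\frac{1}{g{\left(942 \right)} + 889036} = \frac{1}{\frac{860}{3} \cdot 942 + 889036} = \frac{1}{270040 + 889036} = \frac{1}{1159076}$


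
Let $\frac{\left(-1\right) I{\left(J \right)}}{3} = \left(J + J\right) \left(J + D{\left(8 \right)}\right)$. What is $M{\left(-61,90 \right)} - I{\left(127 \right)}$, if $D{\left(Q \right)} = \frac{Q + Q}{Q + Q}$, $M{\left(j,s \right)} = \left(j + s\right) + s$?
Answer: $97655$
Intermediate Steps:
$M{\left(j,s \right)} = j + 2 s$
$D{\left(Q \right)} = 1$ ($D{\left(Q \right)} = \frac{2 Q}{2 Q} = 2 Q \frac{1}{2 Q} = 1$)
$I{\left(J \right)} = - 6 J \left(1 + J\right)$ ($I{\left(J \right)} = - 3 \left(J + J\right) \left(J + 1\right) = - 3 \cdot 2 J \left(1 + J\right) = - 6 J \left(1 + J\right)$)
$M{\left(-61,90 \right)} - I{\left(127 \right)} = \left(-61 + 2 \cdot 90\right) - \left(-6\right) 127 \left(1 + 127\right) = \left(-61 + 180\right) - \left(-6\right) 127 \cdot 128 = 119 - -97536 = 119 + 97536 = 97655$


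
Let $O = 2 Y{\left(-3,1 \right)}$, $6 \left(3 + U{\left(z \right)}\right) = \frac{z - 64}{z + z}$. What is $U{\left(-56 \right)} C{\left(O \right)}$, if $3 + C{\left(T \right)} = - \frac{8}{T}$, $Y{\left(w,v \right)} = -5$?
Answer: $\frac{869}{140} \approx 6.2071$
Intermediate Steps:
$U{\left(z \right)} = -3 + \frac{-64 + z}{12 z}$ ($U{\left(z \right)} = -3 + \frac{\left(z - 64\right) \frac{1}{z + z}}{6} = -3 + \frac{\left(-64 + z\right) \frac{1}{2 z}}{6} = -3 + \frac{\frac{1}{2} \frac{1}{z} \left(-64 + z\right)}{6} = -3 + \frac{-64 + z}{12 z}$)
$O = -10$ ($O = 2 \left(-5\right) = -10$)
$C{\left(T \right)} = -3 - \frac{8}{T}$
$U{\left(-56 \right)} C{\left(O \right)} = \frac{-64 - -1960}{12 \left(-56\right)} \left(-3 - \frac{8}{-10}\right) = \frac{1}{12} \left(- \frac{1}{56}\right) \left(-64 + 1960\right) \left(-3 - - \frac{4}{5}\right) = \frac{1}{12} \left(- \frac{1}{56}\right) 1896 \left(-3 + \frac{4}{5}\right) = \left(- \frac{79}{28}\right) \left(- \frac{11}{5}\right) = \frac{869}{140}$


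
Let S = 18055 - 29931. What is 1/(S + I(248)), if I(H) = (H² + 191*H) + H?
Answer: 1/97244 ≈ 1.0283e-5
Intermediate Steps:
I(H) = H² + 192*H
S = -11876
1/(S + I(248)) = 1/(-11876 + 248*(192 + 248)) = 1/(-11876 + 248*440) = 1/(-11876 + 109120) = 1/97244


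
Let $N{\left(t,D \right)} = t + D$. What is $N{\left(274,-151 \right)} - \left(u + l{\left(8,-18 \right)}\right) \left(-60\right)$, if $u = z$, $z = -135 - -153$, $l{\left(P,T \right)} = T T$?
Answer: $20643$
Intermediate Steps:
$N{\left(t,D \right)} = D + t$
$l{\left(P,T \right)} = T^{2}$
$z = 18$ ($z = -135 + 153 = 18$)
$u = 18$
$N{\left(274,-151 \right)} - \left(u + l{\left(8,-18 \right)}\right) \left(-60\right) = \left(-151 + 274\right) - \left(18 + \left(-18\right)^{2}\right) \left(-60\right) = 123 - \left(18 + 324\right) \left(-60\right) = 123 - 342 \left(-60\right) = 123 - -20520 = 123 + 20520 = 20643$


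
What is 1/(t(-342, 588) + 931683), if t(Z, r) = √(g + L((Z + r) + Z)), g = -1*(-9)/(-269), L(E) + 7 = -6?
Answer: 250622727/233500934163047 - I*√943114/233500934163047 ≈ 1.0733e-6 - 4.159e-12*I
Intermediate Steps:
L(E) = -13 (L(E) = -7 - 6 = -13)
g = -9/269 (g = 9*(-1/269) = -9/269 ≈ -0.033457)
t(Z, r) = I*√943114/269 (t(Z, r) = √(-9/269 - 13) = √(-3506/269) = I*√943114/269)
1/(t(-342, 588) + 931683) = 1/(I*√943114/269 + 931683) = 1/(931683 + I*√943114/269)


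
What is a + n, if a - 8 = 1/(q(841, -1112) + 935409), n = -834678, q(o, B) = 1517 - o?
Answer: -781322066949/936085 ≈ -8.3467e+5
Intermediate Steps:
a = 7488681/936085 (a = 8 + 1/((1517 - 1*841) + 935409) = 8 + 1/((1517 - 841) + 935409) = 8 + 1/(676 + 935409) = 8 + 1/936085 = 7488681/936085 ≈ 8.0000)
a + n = 7488681/936085 - 834678 = -781322066949/936085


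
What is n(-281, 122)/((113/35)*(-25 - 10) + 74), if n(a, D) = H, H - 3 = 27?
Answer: -10/13 ≈ -0.76923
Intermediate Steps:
H = 30 (H = 3 + 27 = 30)
n(a, D) = 30
n(-281, 122)/((113/35)*(-25 - 10) + 74) = 30/((113/35)*(-25 - 10) + 74) = 30/((113*(1/35))*(-35) + 74) = 30/((113/35)*(-35) + 74) = 30/(-113 + 74) = 30/(-39) = 30*(-1/39) = -10/13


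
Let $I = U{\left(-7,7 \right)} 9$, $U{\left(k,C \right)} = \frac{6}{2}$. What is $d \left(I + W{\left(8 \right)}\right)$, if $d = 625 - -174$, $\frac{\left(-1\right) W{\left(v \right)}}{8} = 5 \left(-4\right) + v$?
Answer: $98277$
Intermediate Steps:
$W{\left(v \right)} = 160 - 8 v$ ($W{\left(v \right)} = - 8 \left(5 \left(-4\right) + v\right) = - 8 \left(-20 + v\right) = 160 - 8 v$)
$U{\left(k,C \right)} = 3$ ($U{\left(k,C \right)} = 6 \cdot \frac{1}{2} = 3$)
$d = 799$ ($d = 625 + 174 = 799$)
$I = 27$ ($I = 3 \cdot 9 = 27$)
$d \left(I + W{\left(8 \right)}\right) = 799 \left(27 + \left(160 - 64\right)\right) = 799 \left(27 + 96\right) = 799 \cdot 123 = 98277$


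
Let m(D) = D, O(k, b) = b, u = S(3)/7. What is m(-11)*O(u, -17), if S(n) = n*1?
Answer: 187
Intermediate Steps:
S(n) = n
u = 3/7 ≈ 0.42857
m(-11)*O(u, -17) = -11*(-17) = 187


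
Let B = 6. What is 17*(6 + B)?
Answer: 204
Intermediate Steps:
17*(6 + B) = 17*(6 + 6) = 17*12 = 204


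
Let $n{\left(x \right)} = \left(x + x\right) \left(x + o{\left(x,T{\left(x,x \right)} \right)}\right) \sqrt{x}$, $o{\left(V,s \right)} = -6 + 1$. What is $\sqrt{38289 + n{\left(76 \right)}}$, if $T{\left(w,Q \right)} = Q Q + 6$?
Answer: $\sqrt{38289 + 21584 \sqrt{19}} \approx 363.83$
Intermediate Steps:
$T{\left(w,Q \right)} = 6 + Q^{2}$ ($T{\left(w,Q \right)} = Q^{2} + 6 = 6 + Q^{2}$)
$o{\left(V,s \right)} = -5$
$n{\left(x \right)} = 2 x^{\frac{3}{2}} \left(-5 + x\right)$ ($n{\left(x \right)} = \left(x + x\right) \left(x - 5\right) \sqrt{x} = 2 x \left(-5 + x\right) \sqrt{x} = 2 x^{\frac{3}{2}} \left(-5 + x\right)$)
$\sqrt{38289 + n{\left(76 \right)}} = \sqrt{38289 + 2 \cdot 76^{\frac{3}{2}} \left(-5 + 76\right)} = \sqrt{38289 + 2 \cdot 152 \sqrt{19} \cdot 71} = \sqrt{38289 + 21584 \sqrt{19}}$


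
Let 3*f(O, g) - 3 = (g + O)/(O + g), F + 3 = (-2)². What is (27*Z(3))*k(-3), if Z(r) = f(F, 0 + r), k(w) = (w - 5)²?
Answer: 2304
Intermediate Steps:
k(w) = (-5 + w)²
F = 1 (F = -3 + (-2)² = -3 + 4 = 1)
f(O, g) = 4/3 (f(O, g) = 1 + ((g + O)/(O + g))/3 = 1 + ((O + g)/(O + g))/3 = 1 + (⅓)*1 = 1 + ⅓ = 4/3)
Z(r) = 4/3
(27*Z(3))*k(-3) = (27*(4/3))*(-5 - 3)² = 36*(-8)² = 36*64 = 2304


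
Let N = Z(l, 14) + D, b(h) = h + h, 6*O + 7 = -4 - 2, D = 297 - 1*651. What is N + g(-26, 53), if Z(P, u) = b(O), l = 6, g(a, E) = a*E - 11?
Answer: -5242/3 ≈ -1747.3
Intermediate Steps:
g(a, E) = -11 + E*a (g(a, E) = E*a - 11 = -11 + E*a)
D = -354 (D = 297 - 651 = -354)
O = -13/6 (O = -7/6 + (-4 - 2)/6 = -7/6 + (1/6)*(-6) = -7/6 - 1 = -13/6 ≈ -2.1667)
b(h) = 2*h
Z(P, u) = -13/3 (Z(P, u) = 2*(-13/6) = -13/3)
N = -1075/3 (N = -13/3 - 354 = -1075/3 ≈ -358.33)
N + g(-26, 53) = -1075/3 + (-11 + 53*(-26)) = -1075/3 + (-11 - 1378) = -1075/3 - 1389 = -5242/3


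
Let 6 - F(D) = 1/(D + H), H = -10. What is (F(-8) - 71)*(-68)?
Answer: 39746/9 ≈ 4416.2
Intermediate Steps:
F(D) = 6 - 1/(-10 + D) (F(D) = 6 - 1/(D - 10) = 6 - 1/(-10 + D))
(F(-8) - 71)*(-68) = ((-61 + 6*(-8))/(-10 - 8) - 71)*(-68) = ((-61 - 48)/(-18) - 71)*(-68) = (-1/18*(-109) - 71)*(-68) = (109/18 - 71)*(-68) = -1169/18*(-68) = 39746/9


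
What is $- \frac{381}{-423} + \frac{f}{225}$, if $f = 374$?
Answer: $\frac{27103}{10575} \approx 2.5629$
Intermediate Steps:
$- \frac{381}{-423} + \frac{f}{225} = - \frac{381}{-423} + \frac{374}{225} = \left(-381\right) \left(- \frac{1}{423}\right) + 374 \cdot \frac{1}{225} = \frac{127}{141} + \frac{374}{225} = \frac{27103}{10575}$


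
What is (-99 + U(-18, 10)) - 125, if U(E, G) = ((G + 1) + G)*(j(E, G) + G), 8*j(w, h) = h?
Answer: 49/4 ≈ 12.250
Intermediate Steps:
j(w, h) = h/8
U(E, G) = 9*G*(1 + 2*G)/8 (U(E, G) = ((G + 1) + G)*(G/8 + G) = ((1 + G) + G)*(9*G/8) = (1 + 2*G)*(9*G/8) = 9*G*(1 + 2*G)/8)
(-99 + U(-18, 10)) - 125 = (-99 + (9/8)*10*(1 + 2*10)) - 125 = (-99 + (9/8)*10*(1 + 20)) - 125 = (-99 + (9/8)*10*21) - 125 = (-99 + 945/4) - 125 = 549/4 - 125 = 49/4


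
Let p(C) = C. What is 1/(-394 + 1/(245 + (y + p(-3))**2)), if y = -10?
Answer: -414/163115 ≈ -0.0025381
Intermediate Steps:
1/(-394 + 1/(245 + (y + p(-3))**2)) = 1/(-394 + 1/(245 + (-10 - 3)**2)) = 1/(-394 + 1/(245 + (-13)**2)) = 1/(-394 + 1/(245 + 169)) = 1/(-394 + 1/414) = 1/(-163115/414) = -414/163115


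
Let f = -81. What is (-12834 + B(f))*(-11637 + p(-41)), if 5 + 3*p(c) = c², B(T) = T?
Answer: 143076675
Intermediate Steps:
p(c) = -5/3 + c²/3
(-12834 + B(f))*(-11637 + p(-41)) = (-12834 - 81)*(-11637 + (-5/3 + (⅓)*(-41)²)) = -12915*(-11637 + (-5/3 + (⅓)*1681)) = -12915*(-11637 + (-5/3 + 1681/3)) = -12915*(-11637 + 1676/3) = -12915*(-33235/3) = 143076675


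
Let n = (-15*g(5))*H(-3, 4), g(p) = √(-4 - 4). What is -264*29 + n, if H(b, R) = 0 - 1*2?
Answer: -7656 + 60*I*√2 ≈ -7656.0 + 84.853*I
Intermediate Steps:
H(b, R) = -2 (H(b, R) = 0 - 2 = -2)
g(p) = 2*I*√2 (g(p) = √(-8) = 2*I*√2)
n = 60*I*√2 (n = -30*I*√2*(-2) = 60*I*√2 ≈ 84.853*I)
-264*29 + n = -264*29 + 60*I*√2 = -7656 + 60*I*√2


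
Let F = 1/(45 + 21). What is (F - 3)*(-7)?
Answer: 1379/66 ≈ 20.894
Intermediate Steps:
F = 1/66 ≈ 0.015152
(F - 3)*(-7) = (1/66 - 3)*(-7) = -197/66*(-7) = 1379/66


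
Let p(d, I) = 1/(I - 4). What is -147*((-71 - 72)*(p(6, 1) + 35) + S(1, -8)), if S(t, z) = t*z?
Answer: 729904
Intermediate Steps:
p(d, I) = 1/(-4 + I)
-147*((-71 - 72)*(p(6, 1) + 35) + S(1, -8)) = -147*((-71 - 72)*(1/(-4 + 1) + 35) + 1*(-8)) = -147*(-143*(1/(-3) + 35) - 8) = -147*(-143*(-⅓ + 35) - 8) = -147*(-143*104/3 - 8) = -147*(-14872/3 - 8) = -147*(-14896/3) = 729904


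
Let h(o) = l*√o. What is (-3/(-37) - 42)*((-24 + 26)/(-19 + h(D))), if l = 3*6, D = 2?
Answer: -58938/10619 - 55836*√2/10619 ≈ -12.986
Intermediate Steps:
l = 18
h(o) = 18*√o
(-3/(-37) - 42)*((-24 + 26)/(-19 + h(D))) = (-3/(-37) - 42)*((-24 + 26)/(-19 + 18*√2)) = (-3*(-1/37) - 42)*(2/(-19 + 18*√2)) = (3/37 - 42)*(2/(-19 + 18*√2)) = -3102/(37*(-19 + 18*√2))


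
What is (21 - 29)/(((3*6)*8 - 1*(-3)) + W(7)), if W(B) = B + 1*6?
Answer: -1/20 ≈ -0.050000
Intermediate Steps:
W(B) = 6 + B (W(B) = B + 6 = 6 + B)
(21 - 29)/(((3*6)*8 - 1*(-3)) + W(7)) = (21 - 29)/(((3*6)*8 - 1*(-3)) + (6 + 7)) = -8/((18*8 + 3) + 13) = -8/((144 + 3) + 13) = -8/(147 + 13) = -8/160 = -8*1/160 = -1/20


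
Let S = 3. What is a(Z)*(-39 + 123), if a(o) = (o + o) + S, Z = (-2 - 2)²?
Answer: 2940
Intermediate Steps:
Z = 16 (Z = (-4)² = 16)
a(o) = 3 + 2*o (a(o) = (o + o) + 3 = 2*o + 3 = 3 + 2*o)
a(Z)*(-39 + 123) = (3 + 2*16)*(-39 + 123) = (3 + 32)*84 = 35*84 = 2940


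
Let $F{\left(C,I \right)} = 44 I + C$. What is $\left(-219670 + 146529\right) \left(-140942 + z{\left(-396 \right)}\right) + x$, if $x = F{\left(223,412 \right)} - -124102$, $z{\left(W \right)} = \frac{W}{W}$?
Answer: $10308708134$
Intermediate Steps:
$F{\left(C,I \right)} = C + 44 I$
$z{\left(W \right)} = 1$
$x = 142453$ ($x = \left(223 + 44 \cdot 412\right) - -124102 = \left(223 + 18128\right) + 124102 = 18351 + 124102 = 142453$)
$\left(-219670 + 146529\right) \left(-140942 + z{\left(-396 \right)}\right) + x = \left(-219670 + 146529\right) \left(-140942 + 1\right) + 142453 = \left(-73141\right) \left(-140941\right) + 142453 = 10308565681 + 142453 = 10308708134$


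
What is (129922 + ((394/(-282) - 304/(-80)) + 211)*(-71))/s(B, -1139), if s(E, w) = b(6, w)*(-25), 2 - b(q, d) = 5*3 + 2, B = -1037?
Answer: 80913131/264375 ≈ 306.05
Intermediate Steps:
b(q, d) = -15 (b(q, d) = 2 - (5*3 + 2) = 2 - (15 + 2) = 2 - 1*17 = 2 - 17 = -15)
s(E, w) = 375 (s(E, w) = -15*(-25) = 375)
(129922 + ((394/(-282) - 304/(-80)) + 211)*(-71))/s(B, -1139) = (129922 + ((394/(-282) - 304/(-80)) + 211)*(-71))/375 = (129922 + ((394*(-1/282) - 304*(-1/80)) + 211)*(-71))*(1/375) = (129922 + ((-197/141 + 19/5) + 211)*(-71))*(1/375) = (129922 + (1694/705 + 211)*(-71))*(1/375) = (129922 + (150449/705)*(-71))*(1/375) = (129922 - 10681879/705)*(1/375) = (80913131/705)*(1/375) = 80913131/264375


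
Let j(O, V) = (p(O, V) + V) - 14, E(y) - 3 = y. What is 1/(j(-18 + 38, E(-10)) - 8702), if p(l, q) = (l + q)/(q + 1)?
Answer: -6/52351 ≈ -0.00011461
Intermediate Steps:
E(y) = 3 + y
p(l, q) = (l + q)/(1 + q)
j(O, V) = -14 + V + (O + V)/(1 + V) (j(O, V) = ((O + V)/(1 + V) + V) - 14 = (V + (O + V)/(1 + V)) - 14 = -14 + V + (O + V)/(1 + V))
1/(j(-18 + 38, E(-10)) - 8702) = 1/(((-18 + 38) + (3 - 10) + (1 + (3 - 10))*(-14 + (3 - 10)))/(1 + (3 - 10)) - 8702) = 1/((20 - 7 + (1 - 7)*(-14 - 7))/(1 - 7) - 8702) = 1/((20 - 7 - 6*(-21))/(-6) - 8702) = 1/(-(20 - 7 + 126)/6 - 8702) = 1/(-⅙*139 - 8702) = 1/(-139/6 - 8702) = 1/(-52351/6) = -6/52351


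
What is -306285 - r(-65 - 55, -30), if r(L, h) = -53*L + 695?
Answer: -313340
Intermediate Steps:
r(L, h) = 695 - 53*L
-306285 - r(-65 - 55, -30) = -306285 - (695 - 53*(-65 - 55)) = -306285 - (695 - 53*(-120)) = -306285 - (695 + 6360) = -306285 - 1*7055 = -306285 - 7055 = -313340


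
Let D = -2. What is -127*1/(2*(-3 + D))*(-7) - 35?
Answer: -1239/10 ≈ -123.90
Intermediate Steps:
-127*1/(2*(-3 + D))*(-7) - 35 = -127*1/(2*(-3 - 2))*(-7) - 35 = -127/(2*(-5))*(-7) - 35 = -127/(-10)*(-7) - 35 = -127*(-⅒)*(-7) - 35 = (127/10)*(-7) - 35 = -889/10 - 35 = -1239/10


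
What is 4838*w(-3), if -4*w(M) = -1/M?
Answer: -2419/6 ≈ -403.17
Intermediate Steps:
w(M) = 1/(4*M) (w(M) = -(-1)/(4*M) = 1/(4*M))
4838*w(-3) = 4838*((¼)/(-3)) = 4838*((¼)*(-⅓)) = 4838*(-1/12) = -2419/6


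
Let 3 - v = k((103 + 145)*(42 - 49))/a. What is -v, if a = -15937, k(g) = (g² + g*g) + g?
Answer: -6073467/15937 ≈ -381.09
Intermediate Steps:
k(g) = g + 2*g² (k(g) = (g² + g²) + g = 2*g² + g = g + 2*g²)
v = 6073467/15937 (v = 3 - ((103 + 145)*(42 - 49))*(1 + 2*((103 + 145)*(42 - 49)))/(-15937) = 3 - (248*(-7))*(1 + 2*(248*(-7)))*(-1)/15937 = 3 - (-1736*(1 + 2*(-1736)))*(-1)/15937 = 3 - (-1736*(1 - 3472))*(-1)/15937 = 3 - (-1736*(-3471))*(-1)/15937 = 3 - 6025656*(-1)/15937 = 3 - 1*(-6025656/15937) = 3 + 6025656/15937 = 6073467/15937 ≈ 381.09)
-v = -1*6073467/15937 = -6073467/15937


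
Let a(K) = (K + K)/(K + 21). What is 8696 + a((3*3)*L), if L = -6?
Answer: 95692/11 ≈ 8699.3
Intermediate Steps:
a(K) = 2*K/(21 + K) (a(K) = (2*K)/(21 + K) = 2*K/(21 + K))
8696 + a((3*3)*L) = 8696 + 2*((3*3)*(-6))/(21 + (3*3)*(-6)) = 8696 + 2*(9*(-6))/(21 + 9*(-6)) = 8696 + 2*(-54)/(21 - 54) = 8696 + 2*(-54)/(-33) = 8696 + 2*(-54)*(-1/33) = 8696 + 36/11 = 95692/11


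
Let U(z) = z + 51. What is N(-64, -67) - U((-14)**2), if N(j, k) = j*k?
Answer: 4041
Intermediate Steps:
U(z) = 51 + z
N(-64, -67) - U((-14)**2) = -64*(-67) - (51 + (-14)**2) = 4288 - (51 + 196) = 4288 - 1*247 = 4288 - 247 = 4041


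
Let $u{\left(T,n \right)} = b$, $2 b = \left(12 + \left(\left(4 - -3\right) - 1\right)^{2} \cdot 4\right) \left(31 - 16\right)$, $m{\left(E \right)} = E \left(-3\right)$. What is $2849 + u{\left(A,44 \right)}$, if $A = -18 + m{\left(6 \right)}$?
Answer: $4019$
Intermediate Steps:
$m{\left(E \right)} = - 3 E$
$A = -36$ ($A = -18 - 18 = -36$)
$b = 1170$ ($b = \frac{\left(12 + \left(\left(4 - -3\right) - 1\right)^{2} \cdot 4\right) \left(31 - 16\right)}{2} = \frac{\left(12 + \left(\left(4 + 3\right) - 1\right)^{2} \cdot 4\right) 15}{2} = \frac{\left(12 + \left(7 - 1\right)^{2} \cdot 4\right) 15}{2} = \frac{\left(12 + 6^{2} \cdot 4\right) 15}{2} = \frac{\left(12 + 36 \cdot 4\right) 15}{2} = \frac{\left(12 + 144\right) 15}{2} = \frac{156 \cdot 15}{2} = \frac{1}{2} \cdot 2340 = 1170$)
$u{\left(T,n \right)} = 1170$
$2849 + u{\left(A,44 \right)} = 2849 + 1170 = 4019$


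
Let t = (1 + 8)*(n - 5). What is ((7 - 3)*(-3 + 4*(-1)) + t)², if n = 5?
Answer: 784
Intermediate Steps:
t = 0 (t = (1 + 8)*(5 - 5) = 9*0 = 0)
((7 - 3)*(-3 + 4*(-1)) + t)² = ((7 - 3)*(-3 + 4*(-1)) + 0)² = (4*(-3 - 4) + 0)² = (4*(-7) + 0)² = (-28 + 0)² = (-28)² = 784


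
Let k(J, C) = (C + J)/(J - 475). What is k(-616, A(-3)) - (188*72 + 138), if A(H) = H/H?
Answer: -14917719/1091 ≈ -13673.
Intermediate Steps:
A(H) = 1
k(J, C) = (C + J)/(-475 + J)
k(-616, A(-3)) - (188*72 + 138) = (1 - 616)/(-475 - 616) - (188*72 + 138) = -615/(-1091) - (13536 + 138) = -1/1091*(-615) - 1*13674 = 615/1091 - 13674 = -14917719/1091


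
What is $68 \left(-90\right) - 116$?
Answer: $-6236$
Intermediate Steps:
$68 \left(-90\right) - 116 = -6120 - 116 = -6236$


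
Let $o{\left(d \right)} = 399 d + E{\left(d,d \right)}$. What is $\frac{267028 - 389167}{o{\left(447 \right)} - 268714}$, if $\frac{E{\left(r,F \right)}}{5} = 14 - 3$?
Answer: $\frac{13571}{10034} \approx 1.3525$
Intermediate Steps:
$E{\left(r,F \right)} = 55$ ($E{\left(r,F \right)} = 5 \left(14 - 3\right) = 5 \cdot 11 = 55$)
$o{\left(d \right)} = 55 + 399 d$ ($o{\left(d \right)} = 399 d + 55 = 55 + 399 d$)
$\frac{267028 - 389167}{o{\left(447 \right)} - 268714} = \frac{267028 - 389167}{\left(55 + 399 \cdot 447\right) - 268714} = - \frac{122139}{\left(55 + 178353\right) - 268714} = - \frac{122139}{178408 - 268714} = - \frac{122139}{-90306} = \left(-122139\right) \left(- \frac{1}{90306}\right) = \frac{13571}{10034}$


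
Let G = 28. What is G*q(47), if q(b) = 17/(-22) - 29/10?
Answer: -5656/55 ≈ -102.84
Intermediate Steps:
q(b) = -202/55 (q(b) = 17*(-1/22) - 29*⅒ = -17/22 - 29/10 = -202/55)
G*q(47) = 28*(-202/55) = -5656/55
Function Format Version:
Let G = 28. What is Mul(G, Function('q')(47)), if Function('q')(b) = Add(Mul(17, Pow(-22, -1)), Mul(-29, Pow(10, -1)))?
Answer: Rational(-5656, 55) ≈ -102.84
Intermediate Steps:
Function('q')(b) = Rational(-202, 55) (Function('q')(b) = Add(Mul(17, Rational(-1, 22)), Mul(-29, Rational(1, 10))) = Add(Rational(-17, 22), Rational(-29, 10)) = Rational(-202, 55))
Mul(G, Function('q')(47)) = Mul(28, Rational(-202, 55)) = Rational(-5656, 55)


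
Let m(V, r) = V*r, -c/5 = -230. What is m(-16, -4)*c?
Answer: 73600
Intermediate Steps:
c = 1150 (c = -5*(-230) = 1150)
m(-16, -4)*c = -16*(-4)*1150 = 64*1150 = 73600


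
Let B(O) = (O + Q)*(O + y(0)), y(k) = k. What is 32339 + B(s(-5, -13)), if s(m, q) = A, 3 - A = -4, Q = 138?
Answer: 33354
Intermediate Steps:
A = 7 (A = 3 - 1*(-4) = 3 + 4 = 7)
s(m, q) = 7
B(O) = O*(138 + O) (B(O) = (O + 138)*(O + 0) = (138 + O)*O = O*(138 + O))
32339 + B(s(-5, -13)) = 32339 + 7*(138 + 7) = 32339 + 7*145 = 32339 + 1015 = 33354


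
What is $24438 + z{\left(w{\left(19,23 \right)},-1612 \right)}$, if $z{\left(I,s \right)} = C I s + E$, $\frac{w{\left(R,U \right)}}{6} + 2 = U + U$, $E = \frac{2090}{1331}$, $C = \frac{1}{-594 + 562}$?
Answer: $\frac{4566367}{121} \approx 37739.0$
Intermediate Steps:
$C = - \frac{1}{32}$ ($C = \frac{1}{-32} = - \frac{1}{32} \approx -0.03125$)
$E = \frac{190}{121}$ ($E = 2090 \cdot \frac{1}{1331} = \frac{190}{121} \approx 1.5702$)
$w{\left(R,U \right)} = -12 + 12 U$ ($w{\left(R,U \right)} = -12 + 6 \left(U + U\right) = -12 + 6 \cdot 2 U = -12 + 12 U$)
$z{\left(I,s \right)} = \frac{190}{121} - \frac{I s}{32}$ ($z{\left(I,s \right)} = - \frac{I}{32} s + \frac{190}{121} = - \frac{I s}{32} + \frac{190}{121} = \frac{190}{121} - \frac{I s}{32}$)
$24438 + z{\left(w{\left(19,23 \right)},-1612 \right)} = 24438 - \left(- \frac{190}{121} + \frac{1}{32} \left(-12 + 12 \cdot 23\right) \left(-1612\right)\right) = 24438 - \left(- \frac{190}{121} + \frac{1}{32} \left(-12 + 276\right) \left(-1612\right)\right) = 24438 - \left(- \frac{190}{121} + \frac{33}{4} \left(-1612\right)\right) = 24438 + \left(\frac{190}{121} + 13299\right) = 24438 + \frac{1609369}{121} = \frac{4566367}{121}$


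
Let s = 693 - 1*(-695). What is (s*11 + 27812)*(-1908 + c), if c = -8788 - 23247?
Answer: -1462264440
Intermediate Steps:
c = -32035
s = 1388 (s = 693 + 695 = 1388)
(s*11 + 27812)*(-1908 + c) = (1388*11 + 27812)*(-1908 - 32035) = (15268 + 27812)*(-33943) = 43080*(-33943) = -1462264440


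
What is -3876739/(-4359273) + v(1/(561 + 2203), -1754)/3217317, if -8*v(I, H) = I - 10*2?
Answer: 30644060616492847/34458267460280288 ≈ 0.88931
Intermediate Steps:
v(I, H) = 5/2 - I/8 (v(I, H) = -(I - 10*2)/8 = -(I - 20)/8 = -(-20 + I)/8 = 5/2 - I/8)
-3876739/(-4359273) + v(1/(561 + 2203), -1754)/3217317 = -3876739/(-4359273) + (5/2 - 1/(8*(561 + 2203)))/3217317 = -3876739*(-1/4359273) + (5/2 - 1/8/2764)*(1/3217317) = 3876739/4359273 + (5/2 - 1/8*1/2764)*(1/3217317) = 3876739/4359273 + (5/2 - 1/22112)*(1/3217317) = 3876739/4359273 + (55279/22112)*(1/3217317) = 3876739/4359273 + 55279/71141313504 = 30644060616492847/34458267460280288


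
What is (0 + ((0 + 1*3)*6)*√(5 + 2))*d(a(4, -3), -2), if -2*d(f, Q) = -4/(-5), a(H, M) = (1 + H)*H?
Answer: -36*√7/5 ≈ -19.049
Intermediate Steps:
a(H, M) = H*(1 + H)
d(f, Q) = -⅖ (d(f, Q) = -(-2)/(-5) = -(-2)*(-1)/5 = -½*⅘ = -⅖)
(0 + ((0 + 1*3)*6)*√(5 + 2))*d(a(4, -3), -2) = (0 + ((0 + 1*3)*6)*√(5 + 2))*(-⅖) = (0 + ((0 + 3)*6)*√7)*(-⅖) = (0 + (3*6)*√7)*(-⅖) = (0 + 18*√7)*(-⅖) = (18*√7)*(-⅖) = -36*√7/5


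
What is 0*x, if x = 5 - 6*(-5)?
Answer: 0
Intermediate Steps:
x = 35 (x = 5 + 30 = 35)
0*x = 0*35 = 0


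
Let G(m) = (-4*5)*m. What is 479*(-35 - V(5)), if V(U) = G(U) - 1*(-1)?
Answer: 30656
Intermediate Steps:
G(m) = -20*m
V(U) = 1 - 20*U (V(U) = -20*U - 1*(-1) = -20*U + 1 = 1 - 20*U)
479*(-35 - V(5)) = 479*(-35 - (1 - 20*5)) = 479*(-35 - (1 - 100)) = 479*(-35 - 1*(-99)) = 479*(-35 + 99) = 479*64 = 30656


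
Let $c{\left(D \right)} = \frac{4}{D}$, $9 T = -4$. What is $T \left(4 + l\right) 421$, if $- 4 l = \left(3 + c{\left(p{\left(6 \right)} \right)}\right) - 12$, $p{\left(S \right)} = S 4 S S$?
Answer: $- \frac{2272979}{1944} \approx -1169.2$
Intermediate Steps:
$T = - \frac{4}{9}$ ($T = \frac{1}{9} \left(-4\right) = - \frac{4}{9} \approx -0.44444$)
$p{\left(S \right)} = 4 S^{3}$ ($p{\left(S \right)} = S 4 S^{2} = 4 S^{3}$)
$l = \frac{1943}{864}$ ($l = - \frac{\left(3 + \frac{4}{4 \cdot 6^{3}}\right) - 12}{4} = - \frac{\left(3 + \frac{4}{4 \cdot 216}\right) - 12}{4} = - \frac{\left(3 + \frac{4}{864}\right) - 12}{4} = - \frac{\left(3 + 4 \cdot \frac{1}{864}\right) - 12}{4} = - \frac{\left(3 + \frac{1}{216}\right) - 12}{4} = - \frac{\frac{649}{216} - 12}{4} = \left(- \frac{1}{4}\right) \left(- \frac{1943}{216}\right) = \frac{1943}{864} \approx 2.2488$)
$T \left(4 + l\right) 421 = - \frac{4 \left(4 + \frac{1943}{864}\right)}{9} \cdot 421 = \left(- \frac{4}{9}\right) \frac{5399}{864} \cdot 421 = \left(- \frac{5399}{1944}\right) 421 = - \frac{2272979}{1944}$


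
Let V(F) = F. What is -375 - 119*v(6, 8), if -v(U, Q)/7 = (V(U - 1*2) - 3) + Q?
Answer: 7122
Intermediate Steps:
v(U, Q) = 35 - 7*Q - 7*U (v(U, Q) = -7*(((U - 1*2) - 3) + Q) = -7*(((U - 2) - 3) + Q) = -7*(((-2 + U) - 3) + Q) = -7*((-5 + U) + Q) = -7*(-5 + Q + U) = 35 - 7*Q - 7*U)
-375 - 119*v(6, 8) = -375 - 119*(35 - 7*8 - 7*6) = -375 - 119*(35 - 56 - 42) = -375 - 119*(-63) = -375 + 7497 = 7122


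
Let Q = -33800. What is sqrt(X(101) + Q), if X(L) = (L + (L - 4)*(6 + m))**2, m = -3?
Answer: 2*sqrt(29966) ≈ 346.21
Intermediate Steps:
X(L) = (-12 + 4*L)**2 (X(L) = (L + (L - 4)*(6 - 3))**2 = (L + (-4 + L)*3)**2 = (L + (-12 + 3*L))**2 = (-12 + 4*L)**2)
sqrt(X(101) + Q) = sqrt(16*(-3 + 101)**2 - 33800) = sqrt(16*98**2 - 33800) = sqrt(16*9604 - 33800) = sqrt(153664 - 33800) = sqrt(119864) = 2*sqrt(29966)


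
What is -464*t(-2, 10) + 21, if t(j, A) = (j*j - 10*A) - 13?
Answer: 50597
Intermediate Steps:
t(j, A) = -13 + j**2 - 10*A (t(j, A) = (j**2 - 10*A) - 13 = -13 + j**2 - 10*A)
-464*t(-2, 10) + 21 = -464*(-13 + (-2)**2 - 10*10) + 21 = -464*(-13 + 4 - 100) + 21 = -464*(-109) + 21 = 50576 + 21 = 50597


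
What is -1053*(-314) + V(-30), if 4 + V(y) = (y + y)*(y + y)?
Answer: 334238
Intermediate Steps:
V(y) = -4 + 4*y² (V(y) = -4 + (y + y)*(y + y) = -4 + (2*y)*(2*y) = -4 + 4*y²)
-1053*(-314) + V(-30) = -1053*(-314) + (-4 + 4*(-30)²) = 330642 + (-4 + 4*900) = 330642 + (-4 + 3600) = 330642 + 3596 = 334238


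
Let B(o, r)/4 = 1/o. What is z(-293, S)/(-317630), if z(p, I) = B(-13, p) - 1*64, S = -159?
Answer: 418/2064595 ≈ 0.00020246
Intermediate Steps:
B(o, r) = 4/o
z(p, I) = -836/13 (z(p, I) = 4/(-13) - 1*64 = 4*(-1/13) - 64 = -4/13 - 64 = -836/13)
z(-293, S)/(-317630) = -836/13/(-317630) = -836/13*(-1/317630) = 418/2064595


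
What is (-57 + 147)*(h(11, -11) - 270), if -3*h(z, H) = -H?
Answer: -24630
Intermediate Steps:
h(z, H) = H/3 (h(z, H) = -(-1)*H/3 = H/3)
(-57 + 147)*(h(11, -11) - 270) = (-57 + 147)*((⅓)*(-11) - 270) = 90*(-11/3 - 270) = 90*(-821/3) = -24630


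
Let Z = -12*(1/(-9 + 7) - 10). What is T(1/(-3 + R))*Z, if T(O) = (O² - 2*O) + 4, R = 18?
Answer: 12194/25 ≈ 487.76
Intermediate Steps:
T(O) = 4 + O² - 2*O
Z = 126 (Z = -12*(1/(-2) - 10) = -12*(-½ - 10) = -12*(-21/2) = 126)
T(1/(-3 + R))*Z = (4 + (1/(-3 + 18))² - 2/(-3 + 18))*126 = (4 + (1/15)² - 2/15)*126 = (4 + (1/15)² - 2*1/15)*126 = (4 + 1/225 - 2/15)*126 = (871/225)*126 = 12194/25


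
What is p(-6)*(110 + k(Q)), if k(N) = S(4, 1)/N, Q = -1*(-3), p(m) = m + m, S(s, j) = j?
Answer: -1324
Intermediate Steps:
p(m) = 2*m
Q = 3
k(N) = 1/N
p(-6)*(110 + k(Q)) = (2*(-6))*(110 + 1/3) = -12*(110 + ⅓) = -12*331/3 = -1324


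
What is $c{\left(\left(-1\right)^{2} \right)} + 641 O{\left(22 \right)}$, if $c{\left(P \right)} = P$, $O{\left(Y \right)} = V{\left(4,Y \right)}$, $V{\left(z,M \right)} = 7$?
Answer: $4488$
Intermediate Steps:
$O{\left(Y \right)} = 7$
$c{\left(\left(-1\right)^{2} \right)} + 641 O{\left(22 \right)} = \left(-1\right)^{2} + 641 \cdot 7 = 1 + 4487 = 4488$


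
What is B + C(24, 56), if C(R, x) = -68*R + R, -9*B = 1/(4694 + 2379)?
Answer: -102360457/63657 ≈ -1608.0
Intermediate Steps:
B = -1/63657 (B = -1/(9*(4694 + 2379)) = -⅑/7073 = -⅑*1/7073 = -1/63657 ≈ -1.5709e-5)
C(R, x) = -67*R
B + C(24, 56) = -1/63657 - 67*24 = -1/63657 - 1608 = -102360457/63657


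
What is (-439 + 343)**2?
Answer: 9216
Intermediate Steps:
(-439 + 343)**2 = (-96)**2 = 9216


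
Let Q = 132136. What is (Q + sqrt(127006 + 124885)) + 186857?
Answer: 318993 + sqrt(251891) ≈ 3.1950e+5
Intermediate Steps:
(Q + sqrt(127006 + 124885)) + 186857 = (132136 + sqrt(127006 + 124885)) + 186857 = (132136 + sqrt(251891)) + 186857 = 318993 + sqrt(251891)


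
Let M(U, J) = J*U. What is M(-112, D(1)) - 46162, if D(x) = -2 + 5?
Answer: -46498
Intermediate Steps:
D(x) = 3
M(-112, D(1)) - 46162 = 3*(-112) - 46162 = -336 - 46162 = -46498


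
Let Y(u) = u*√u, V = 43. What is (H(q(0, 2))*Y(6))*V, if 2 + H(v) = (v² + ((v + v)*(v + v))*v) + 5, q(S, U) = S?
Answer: 774*√6 ≈ 1895.9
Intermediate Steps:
Y(u) = u^(3/2)
H(v) = 3 + v² + 4*v³ (H(v) = -2 + ((v² + ((v + v)*(v + v))*v) + 5) = -2 + ((v² + ((2*v)*(2*v))*v) + 5) = -2 + ((v² + (4*v²)*v) + 5) = -2 + ((v² + 4*v³) + 5) = -2 + (5 + v² + 4*v³) = 3 + v² + 4*v³)
(H(q(0, 2))*Y(6))*V = ((3 + 0² + 4*0³)*6^(3/2))*43 = ((3 + 0 + 4*0)*(6*√6))*43 = ((3 + 0 + 0)*(6*√6))*43 = (3*(6*√6))*43 = (18*√6)*43 = 774*√6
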